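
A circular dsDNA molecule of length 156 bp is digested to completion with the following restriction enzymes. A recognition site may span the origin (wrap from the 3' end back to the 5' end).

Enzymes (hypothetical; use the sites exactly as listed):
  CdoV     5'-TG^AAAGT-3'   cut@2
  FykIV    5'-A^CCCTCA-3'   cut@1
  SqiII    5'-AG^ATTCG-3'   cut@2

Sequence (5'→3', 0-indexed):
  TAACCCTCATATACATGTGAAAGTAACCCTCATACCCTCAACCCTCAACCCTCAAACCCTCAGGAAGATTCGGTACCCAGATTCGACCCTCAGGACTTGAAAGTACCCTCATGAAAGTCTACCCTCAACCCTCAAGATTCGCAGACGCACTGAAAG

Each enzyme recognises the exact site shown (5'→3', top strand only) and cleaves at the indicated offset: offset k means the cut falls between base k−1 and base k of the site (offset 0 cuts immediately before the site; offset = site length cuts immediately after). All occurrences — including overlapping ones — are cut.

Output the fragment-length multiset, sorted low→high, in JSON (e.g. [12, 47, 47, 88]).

Per-enzyme occurrences:
  CdoV (TGAAAGT, off=2): starts [17, 97, 111, 150] → cuts [19, 99, 113, 152]
  FykIV (ACCCTCA, off=1): starts [2, 25, 33, 40, 47, 55, 85, 104, 120, 127] → cuts [3, 26, 34, 41, 48, 56, 86, 105, 121, 128]
  SqiII (AGATTCG, off=2): starts [65, 78, 134] → cuts [67, 80, 136]

All cut coordinates (distinct, sorted): [3, 19, 26, 34, 41, 48, 56, 67, 80, 86, 99, 105, 113, 121, 128, 136, 152]

Fragment lengths:
  3→19: 16 bp
  19→26: 7 bp
  26→34: 8 bp
  34→41: 7 bp
  41→48: 7 bp
  48→56: 8 bp
  56→67: 11 bp
  67→80: 13 bp
  80→86: 6 bp
  86→99: 13 bp
  99→105: 6 bp
  105→113: 8 bp
  113→121: 8 bp
  121→128: 7 bp
  128→136: 8 bp
  136→152: 16 bp
  152→3 (wrap): 156-152+3 = 7 bp

[6,6,7,7,7,7,7,8,8,8,8,8,11,13,13,16,16]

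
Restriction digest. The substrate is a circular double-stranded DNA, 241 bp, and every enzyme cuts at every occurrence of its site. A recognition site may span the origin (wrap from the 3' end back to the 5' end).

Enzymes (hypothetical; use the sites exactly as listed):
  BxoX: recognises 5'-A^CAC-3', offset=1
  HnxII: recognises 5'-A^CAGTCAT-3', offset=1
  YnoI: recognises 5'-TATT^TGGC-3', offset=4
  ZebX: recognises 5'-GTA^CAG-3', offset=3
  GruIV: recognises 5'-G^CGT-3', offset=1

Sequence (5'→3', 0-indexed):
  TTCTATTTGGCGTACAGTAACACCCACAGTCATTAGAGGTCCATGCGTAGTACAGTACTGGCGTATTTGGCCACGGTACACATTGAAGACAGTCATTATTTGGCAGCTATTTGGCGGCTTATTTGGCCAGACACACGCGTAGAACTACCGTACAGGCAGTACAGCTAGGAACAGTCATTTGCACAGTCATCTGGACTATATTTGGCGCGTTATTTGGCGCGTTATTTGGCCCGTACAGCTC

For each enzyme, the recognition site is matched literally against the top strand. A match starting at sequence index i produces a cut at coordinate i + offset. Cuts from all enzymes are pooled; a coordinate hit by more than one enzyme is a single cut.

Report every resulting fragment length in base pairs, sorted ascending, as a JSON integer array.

Site scan:
  BxoX ACAC/1: at [19, 77, 130, 132] ⇒ [20, 78, 131, 133]
  HnxII ACAGTCAT/1: at [25, 88, 170, 182] ⇒ [26, 89, 171, 183]
  YnoI TATTTGGC/4: at [3, 63, 96, 107, 119, 198, 210, 222] ⇒ [7, 67, 100, 111, 123, 202, 214, 226]
  ZebX GTACAG/3: at [11, 49, 149, 158, 232] ⇒ [14, 52, 152, 161, 235]
  GruIV GCGT/1: at [9, 44, 60, 136, 206, 218] ⇒ [10, 45, 61, 137, 207, 219]

All cut coordinates (distinct, sorted): [7, 10, 14, 20, 26, 45, 52, 61, 67, 78, 89, 100, 111, 123, 131, 133, 137, 152, 161, 171, 183, 202, 207, 214, 219, 226, 235]

Fragments:
  7→10: 3 bp
  10→14: 4 bp
  14→20: 6 bp
  20→26: 6 bp
  26→45: 19 bp
  45→52: 7 bp
  52→61: 9 bp
  61→67: 6 bp
  67→78: 11 bp
  78→89: 11 bp
  89→100: 11 bp
  100→111: 11 bp
  111→123: 12 bp
  123→131: 8 bp
  131→133: 2 bp
  133→137: 4 bp
  137→152: 15 bp
  152→161: 9 bp
  161→171: 10 bp
  171→183: 12 bp
  183→202: 19 bp
  202→207: 5 bp
  207→214: 7 bp
  214→219: 5 bp
  219→226: 7 bp
  226→235: 9 bp
  235→7 (wrap): 241-235+7 = 13 bp

[2,3,4,4,5,5,6,6,6,7,7,7,8,9,9,9,10,11,11,11,11,12,12,13,15,19,19]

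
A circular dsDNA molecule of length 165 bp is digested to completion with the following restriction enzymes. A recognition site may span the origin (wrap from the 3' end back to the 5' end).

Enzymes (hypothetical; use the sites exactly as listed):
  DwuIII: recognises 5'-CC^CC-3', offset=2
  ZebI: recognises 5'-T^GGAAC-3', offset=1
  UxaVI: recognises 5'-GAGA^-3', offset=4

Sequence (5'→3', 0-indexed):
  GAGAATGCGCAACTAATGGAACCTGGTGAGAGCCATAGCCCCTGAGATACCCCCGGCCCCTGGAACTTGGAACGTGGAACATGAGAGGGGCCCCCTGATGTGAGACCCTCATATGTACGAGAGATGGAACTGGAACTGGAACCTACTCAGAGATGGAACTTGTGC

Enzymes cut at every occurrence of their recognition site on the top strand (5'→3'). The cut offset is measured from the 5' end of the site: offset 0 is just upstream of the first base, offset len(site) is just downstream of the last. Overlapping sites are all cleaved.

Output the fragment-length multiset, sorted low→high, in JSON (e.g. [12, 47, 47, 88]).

Site scan:
  DwuIII (CCCC, off=2): starts [38, 49, 50, 56, 90, 91] → cuts [40, 51, 52, 58, 92, 93]
  ZebI (TGGAAC, off=1): starts [16, 60, 67, 74, 124, 130, 136, 153] → cuts [17, 61, 68, 75, 125, 131, 137, 154]
  UxaVI (GAGA, off=4): starts [0, 27, 43, 82, 101, 118, 120, 149] → cuts [4, 31, 47, 86, 105, 122, 124, 153]

All cut coordinates (distinct, sorted): [4, 17, 31, 40, 47, 51, 52, 58, 61, 68, 75, 86, 92, 93, 105, 122, 124, 125, 131, 137, 153, 154]

Fragments:
  4→17: 13 bp
  17→31: 14 bp
  31→40: 9 bp
  40→47: 7 bp
  47→51: 4 bp
  51→52: 1 bp
  52→58: 6 bp
  58→61: 3 bp
  61→68: 7 bp
  68→75: 7 bp
  75→86: 11 bp
  86→92: 6 bp
  92→93: 1 bp
  93→105: 12 bp
  105→122: 17 bp
  122→124: 2 bp
  124→125: 1 bp
  125→131: 6 bp
  131→137: 6 bp
  137→153: 16 bp
  153→154: 1 bp
  154→4 (wrap): 165-154+4 = 15 bp

[1,1,1,1,2,3,4,6,6,6,6,7,7,7,9,11,12,13,14,15,16,17]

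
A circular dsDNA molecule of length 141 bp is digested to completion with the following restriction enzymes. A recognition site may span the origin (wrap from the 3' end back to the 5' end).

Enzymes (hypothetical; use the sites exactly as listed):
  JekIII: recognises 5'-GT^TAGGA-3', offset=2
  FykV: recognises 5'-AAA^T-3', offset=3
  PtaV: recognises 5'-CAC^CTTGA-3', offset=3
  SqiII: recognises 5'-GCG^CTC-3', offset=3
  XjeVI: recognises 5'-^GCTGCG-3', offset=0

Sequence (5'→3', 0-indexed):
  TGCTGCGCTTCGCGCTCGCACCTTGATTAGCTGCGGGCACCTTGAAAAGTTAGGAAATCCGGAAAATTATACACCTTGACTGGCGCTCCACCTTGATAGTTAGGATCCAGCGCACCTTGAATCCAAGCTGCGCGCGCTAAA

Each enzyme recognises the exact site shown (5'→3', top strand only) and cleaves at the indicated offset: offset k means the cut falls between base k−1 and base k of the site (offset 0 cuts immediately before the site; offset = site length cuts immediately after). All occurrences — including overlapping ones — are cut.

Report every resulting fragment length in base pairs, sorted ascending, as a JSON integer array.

Per-enzyme occurrences:
  JekIII GTTAGGA/2: at [48, 98] ⇒ [50, 100]
  FykV AAAT/3: at [54, 63, 138] ⇒ [0, 57, 66]
  PtaV CACCTTGA/3: at [18, 37, 71, 88, 112] ⇒ [21, 40, 74, 91, 115]
  SqiII GCGCTC/3: at [11, 82] ⇒ [14, 85]
  XjeVI GCTGCG/0: at [1, 29, 126] ⇒ [1, 29, 126]

All cut coordinates (distinct, sorted): [0, 1, 14, 21, 29, 40, 50, 57, 66, 74, 85, 91, 100, 115, 126]

Fragment lengths:
  0→1: 1 bp
  1→14: 13 bp
  14→21: 7 bp
  21→29: 8 bp
  29→40: 11 bp
  40→50: 10 bp
  50→57: 7 bp
  57→66: 9 bp
  66→74: 8 bp
  74→85: 11 bp
  85→91: 6 bp
  91→100: 9 bp
  100→115: 15 bp
  115→126: 11 bp
  126→0 (wrap): 141-126+0 = 15 bp

[1,6,7,7,8,8,9,9,10,11,11,11,13,15,15]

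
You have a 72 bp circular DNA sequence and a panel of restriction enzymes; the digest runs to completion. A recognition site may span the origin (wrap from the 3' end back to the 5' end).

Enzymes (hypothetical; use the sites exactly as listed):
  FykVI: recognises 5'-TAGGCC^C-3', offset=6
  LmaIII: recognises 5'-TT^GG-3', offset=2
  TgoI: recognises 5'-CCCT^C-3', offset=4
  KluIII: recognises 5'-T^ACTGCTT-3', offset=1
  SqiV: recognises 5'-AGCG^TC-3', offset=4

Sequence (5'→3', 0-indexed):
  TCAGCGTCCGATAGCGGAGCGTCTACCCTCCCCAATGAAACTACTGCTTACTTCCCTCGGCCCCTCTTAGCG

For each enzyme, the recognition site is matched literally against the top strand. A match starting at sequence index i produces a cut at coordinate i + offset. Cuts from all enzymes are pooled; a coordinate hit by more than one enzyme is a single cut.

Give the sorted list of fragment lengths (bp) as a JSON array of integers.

Site scan:
  FykVI (TAGGCCC, off=6): no sites
  LmaIII (TTGG, off=2): no sites
  TgoI CCCTC/4: at [25, 53, 61] ⇒ [29, 57, 65]
  KluIII TACTGCTT/1: at [41] ⇒ [42]
  SqiV AGCGTC/4: at [2, 17, 68] ⇒ [0, 6, 21]

Pooled cuts: [0, 6, 21, 29, 42, 57, 65]

Fragments:
  0→6: 6 bp
  6→21: 15 bp
  21→29: 8 bp
  29→42: 13 bp
  42→57: 15 bp
  57→65: 8 bp
  65→0 (wrap): 72-65+0 = 7 bp

[6,7,8,8,13,15,15]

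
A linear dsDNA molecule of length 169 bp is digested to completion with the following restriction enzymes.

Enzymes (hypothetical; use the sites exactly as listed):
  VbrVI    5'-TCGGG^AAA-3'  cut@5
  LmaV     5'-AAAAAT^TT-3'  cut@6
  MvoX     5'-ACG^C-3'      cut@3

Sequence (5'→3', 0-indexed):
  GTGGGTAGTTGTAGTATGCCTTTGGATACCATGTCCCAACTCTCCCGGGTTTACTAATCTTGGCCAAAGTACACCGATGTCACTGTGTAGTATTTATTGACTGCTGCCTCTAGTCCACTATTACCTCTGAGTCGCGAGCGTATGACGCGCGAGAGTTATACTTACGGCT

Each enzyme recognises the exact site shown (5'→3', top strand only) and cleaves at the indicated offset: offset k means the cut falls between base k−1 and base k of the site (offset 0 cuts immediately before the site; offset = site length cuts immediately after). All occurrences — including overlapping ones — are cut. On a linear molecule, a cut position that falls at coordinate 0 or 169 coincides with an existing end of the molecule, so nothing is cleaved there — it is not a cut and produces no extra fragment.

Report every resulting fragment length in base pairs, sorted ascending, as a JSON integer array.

[22,147]

Site scan:
  VbrVI (TCGGGAAA, off=5): no sites
  LmaV (AAAAATTT, off=6): no sites
  MvoX (ACGC, off=3): starts [144] → cuts [147]

All cut coordinates (distinct, sorted): [147]

Fragment lengths:
  [0,147): 147 bp
  [147,169): 22 bp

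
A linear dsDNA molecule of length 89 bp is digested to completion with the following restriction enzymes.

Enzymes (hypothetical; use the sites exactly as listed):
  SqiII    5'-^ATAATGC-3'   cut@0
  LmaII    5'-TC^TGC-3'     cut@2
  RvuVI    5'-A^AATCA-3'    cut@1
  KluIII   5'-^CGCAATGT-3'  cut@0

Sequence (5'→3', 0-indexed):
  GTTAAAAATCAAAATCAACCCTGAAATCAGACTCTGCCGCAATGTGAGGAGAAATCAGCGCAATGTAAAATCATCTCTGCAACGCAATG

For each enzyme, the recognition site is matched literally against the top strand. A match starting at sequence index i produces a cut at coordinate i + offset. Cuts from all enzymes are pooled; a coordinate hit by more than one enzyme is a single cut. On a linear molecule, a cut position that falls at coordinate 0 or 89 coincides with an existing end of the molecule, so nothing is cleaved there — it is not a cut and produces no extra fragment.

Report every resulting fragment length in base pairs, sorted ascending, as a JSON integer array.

[3,6,6,6,9,10,10,12,12,15]

Site scan:
  SqiII (ATAATGC, off=0): no sites
  LmaII (TCTGC, off=2): starts [32, 75] → cuts [34, 77]
  RvuVI (AAATCA, off=1): starts [5, 11, 23, 51, 67] → cuts [6, 12, 24, 52, 68]
  KluIII (CGCAATGT, off=0): starts [37, 58] → cuts [37, 58]

All cut coordinates (distinct, sorted): [6, 12, 24, 34, 37, 52, 58, 68, 77]

Fragments:
  [0,6): 6 bp
  [6,12): 6 bp
  [12,24): 12 bp
  [24,34): 10 bp
  [34,37): 3 bp
  [37,52): 15 bp
  [52,58): 6 bp
  [58,68): 10 bp
  [68,77): 9 bp
  [77,89): 12 bp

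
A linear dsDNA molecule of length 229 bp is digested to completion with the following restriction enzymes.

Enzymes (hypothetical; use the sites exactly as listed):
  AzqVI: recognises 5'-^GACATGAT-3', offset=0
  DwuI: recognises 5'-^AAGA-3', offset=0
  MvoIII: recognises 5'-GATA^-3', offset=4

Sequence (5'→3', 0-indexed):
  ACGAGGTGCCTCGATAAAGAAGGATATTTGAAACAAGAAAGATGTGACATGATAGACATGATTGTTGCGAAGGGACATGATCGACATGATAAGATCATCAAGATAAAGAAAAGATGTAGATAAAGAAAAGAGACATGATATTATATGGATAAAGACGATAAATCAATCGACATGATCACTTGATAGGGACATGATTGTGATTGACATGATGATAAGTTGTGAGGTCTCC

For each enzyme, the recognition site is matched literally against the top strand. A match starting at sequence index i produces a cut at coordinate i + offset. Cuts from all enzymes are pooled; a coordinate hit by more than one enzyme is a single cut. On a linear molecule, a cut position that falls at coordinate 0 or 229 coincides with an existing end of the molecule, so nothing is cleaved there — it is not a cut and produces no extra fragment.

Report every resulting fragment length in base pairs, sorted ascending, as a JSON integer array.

Site scan:
  AzqVI GACATGAT/0: at [45, 54, 73, 82, 131, 168, 187, 202] ⇒ [45, 54, 73, 82, 131, 168, 187, 202]
  DwuI AAGA/0: at [16, 34, 38, 90, 99, 105, 110, 122, 127, 151] ⇒ [16, 34, 38, 90, 99, 105, 110, 122, 127, 151]
  MvoIII GATA/4: at [12, 22, 50, 87, 101, 118, 136, 147, 156, 181, 210] ⇒ [16, 26, 54, 91, 105, 122, 140, 151, 160, 185, 214]

All cut coordinates (distinct, sorted): [16, 26, 34, 38, 45, 54, 73, 82, 90, 91, 99, 105, 110, 122, 127, 131, 140, 151, 160, 168, 185, 187, 202, 214]

Fragments:
  [0,16): 16 bp
  [16,26): 10 bp
  [26,34): 8 bp
  [34,38): 4 bp
  [38,45): 7 bp
  [45,54): 9 bp
  [54,73): 19 bp
  [73,82): 9 bp
  [82,90): 8 bp
  [90,91): 1 bp
  [91,99): 8 bp
  [99,105): 6 bp
  [105,110): 5 bp
  [110,122): 12 bp
  [122,127): 5 bp
  [127,131): 4 bp
  [131,140): 9 bp
  [140,151): 11 bp
  [151,160): 9 bp
  [160,168): 8 bp
  [168,185): 17 bp
  [185,187): 2 bp
  [187,202): 15 bp
  [202,214): 12 bp
  [214,229): 15 bp

[1,2,4,4,5,5,6,7,8,8,8,8,9,9,9,9,10,11,12,12,15,15,16,17,19]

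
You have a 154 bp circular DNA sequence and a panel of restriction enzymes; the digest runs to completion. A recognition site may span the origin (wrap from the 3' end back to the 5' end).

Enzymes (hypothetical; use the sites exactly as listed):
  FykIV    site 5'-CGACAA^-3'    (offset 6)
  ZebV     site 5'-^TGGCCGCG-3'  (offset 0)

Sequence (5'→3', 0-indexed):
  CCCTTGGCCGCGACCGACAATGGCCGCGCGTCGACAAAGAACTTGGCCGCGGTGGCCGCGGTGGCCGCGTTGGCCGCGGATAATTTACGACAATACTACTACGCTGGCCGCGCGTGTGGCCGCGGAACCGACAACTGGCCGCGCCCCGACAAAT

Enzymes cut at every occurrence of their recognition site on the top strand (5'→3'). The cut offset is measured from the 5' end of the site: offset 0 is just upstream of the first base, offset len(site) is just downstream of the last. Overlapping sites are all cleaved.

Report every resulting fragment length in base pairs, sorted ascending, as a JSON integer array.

[1,6,6,9,9,9,11,12,16,17,17,18,23]

Scan for sites:
  FykIV (CGACAA, off=6): starts [14, 31, 87, 128, 146] → cuts [20, 37, 93, 134, 152]
  ZebV (TGGCCGCG, off=0): starts [4, 20, 43, 52, 61, 70, 104, 116, 135] → cuts [4, 20, 43, 52, 61, 70, 104, 116, 135]

All cut coordinates (distinct, sorted): [4, 20, 37, 43, 52, 61, 70, 93, 104, 116, 134, 135, 152]

Fragment lengths:
  4→20: 16 bp
  20→37: 17 bp
  37→43: 6 bp
  43→52: 9 bp
  52→61: 9 bp
  61→70: 9 bp
  70→93: 23 bp
  93→104: 11 bp
  104→116: 12 bp
  116→134: 18 bp
  134→135: 1 bp
  135→152: 17 bp
  152→4 (wrap): 154-152+4 = 6 bp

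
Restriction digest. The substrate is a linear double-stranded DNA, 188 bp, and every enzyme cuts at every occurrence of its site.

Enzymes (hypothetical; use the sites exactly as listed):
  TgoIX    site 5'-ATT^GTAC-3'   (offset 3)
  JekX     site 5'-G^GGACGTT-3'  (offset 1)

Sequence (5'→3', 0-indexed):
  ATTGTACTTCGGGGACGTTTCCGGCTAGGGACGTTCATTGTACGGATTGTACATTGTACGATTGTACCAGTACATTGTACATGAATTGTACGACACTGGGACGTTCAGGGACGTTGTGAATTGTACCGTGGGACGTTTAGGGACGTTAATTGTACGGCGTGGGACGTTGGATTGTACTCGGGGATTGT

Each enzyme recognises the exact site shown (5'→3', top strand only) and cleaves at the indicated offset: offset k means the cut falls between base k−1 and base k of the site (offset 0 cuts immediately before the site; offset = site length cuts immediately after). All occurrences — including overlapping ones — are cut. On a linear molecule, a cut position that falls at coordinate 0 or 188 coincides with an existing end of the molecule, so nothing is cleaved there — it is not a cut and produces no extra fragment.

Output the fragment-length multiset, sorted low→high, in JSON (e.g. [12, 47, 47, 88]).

Site scan:
  TgoIX ATTGTAC/3: at [0, 36, 45, 52, 60, 73, 84, 119, 148, 170] ⇒ [3, 39, 48, 55, 63, 76, 87, 122, 151, 173]
  JekX GGGACGTT/1: at [11, 27, 97, 107, 129, 139, 160] ⇒ [12, 28, 98, 108, 130, 140, 161]

Pooled cuts: [3, 12, 28, 39, 48, 55, 63, 76, 87, 98, 108, 122, 130, 140, 151, 161, 173]

Fragment lengths:
  [0,3): 3 bp
  [3,12): 9 bp
  [12,28): 16 bp
  [28,39): 11 bp
  [39,48): 9 bp
  [48,55): 7 bp
  [55,63): 8 bp
  [63,76): 13 bp
  [76,87): 11 bp
  [87,98): 11 bp
  [98,108): 10 bp
  [108,122): 14 bp
  [122,130): 8 bp
  [130,140): 10 bp
  [140,151): 11 bp
  [151,161): 10 bp
  [161,173): 12 bp
  [173,188): 15 bp

[3,7,8,8,9,9,10,10,10,11,11,11,11,12,13,14,15,16]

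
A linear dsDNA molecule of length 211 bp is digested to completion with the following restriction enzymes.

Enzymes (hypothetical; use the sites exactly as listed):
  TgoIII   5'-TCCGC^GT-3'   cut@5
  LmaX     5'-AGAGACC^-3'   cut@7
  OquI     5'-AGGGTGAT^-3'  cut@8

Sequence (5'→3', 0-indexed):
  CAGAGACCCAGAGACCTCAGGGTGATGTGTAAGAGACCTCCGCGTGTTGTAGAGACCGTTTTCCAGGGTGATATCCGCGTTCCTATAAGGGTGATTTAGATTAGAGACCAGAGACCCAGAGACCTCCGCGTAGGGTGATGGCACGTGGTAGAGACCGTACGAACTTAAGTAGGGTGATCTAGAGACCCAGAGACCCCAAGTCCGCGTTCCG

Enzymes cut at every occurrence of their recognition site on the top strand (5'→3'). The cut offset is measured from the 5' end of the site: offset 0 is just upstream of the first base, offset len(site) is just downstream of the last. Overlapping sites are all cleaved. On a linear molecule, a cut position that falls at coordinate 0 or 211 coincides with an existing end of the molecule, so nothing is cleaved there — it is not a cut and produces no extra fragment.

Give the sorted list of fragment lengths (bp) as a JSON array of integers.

[5,5,6,6,7,8,8,8,8,9,10,10,10,12,14,14,15,17,17,22]

Site scan:
  TgoIII TCCGCGT/5: at [38, 73, 124, 200] ⇒ [43, 78, 129, 205]
  LmaX AGAGACC/7: at [1, 9, 31, 50, 102, 109, 117, 149, 180, 188] ⇒ [8, 16, 38, 57, 109, 116, 124, 156, 187, 195]
  OquI AGGGTGAT/8: at [18, 64, 87, 131, 170] ⇒ [26, 72, 95, 139, 178]

Pooled cuts: [8, 16, 26, 38, 43, 57, 72, 78, 95, 109, 116, 124, 129, 139, 156, 178, 187, 195, 205]

Fragments:
  [0,8): 8 bp
  [8,16): 8 bp
  [16,26): 10 bp
  [26,38): 12 bp
  [38,43): 5 bp
  [43,57): 14 bp
  [57,72): 15 bp
  [72,78): 6 bp
  [78,95): 17 bp
  [95,109): 14 bp
  [109,116): 7 bp
  [116,124): 8 bp
  [124,129): 5 bp
  [129,139): 10 bp
  [139,156): 17 bp
  [156,178): 22 bp
  [178,187): 9 bp
  [187,195): 8 bp
  [195,205): 10 bp
  [205,211): 6 bp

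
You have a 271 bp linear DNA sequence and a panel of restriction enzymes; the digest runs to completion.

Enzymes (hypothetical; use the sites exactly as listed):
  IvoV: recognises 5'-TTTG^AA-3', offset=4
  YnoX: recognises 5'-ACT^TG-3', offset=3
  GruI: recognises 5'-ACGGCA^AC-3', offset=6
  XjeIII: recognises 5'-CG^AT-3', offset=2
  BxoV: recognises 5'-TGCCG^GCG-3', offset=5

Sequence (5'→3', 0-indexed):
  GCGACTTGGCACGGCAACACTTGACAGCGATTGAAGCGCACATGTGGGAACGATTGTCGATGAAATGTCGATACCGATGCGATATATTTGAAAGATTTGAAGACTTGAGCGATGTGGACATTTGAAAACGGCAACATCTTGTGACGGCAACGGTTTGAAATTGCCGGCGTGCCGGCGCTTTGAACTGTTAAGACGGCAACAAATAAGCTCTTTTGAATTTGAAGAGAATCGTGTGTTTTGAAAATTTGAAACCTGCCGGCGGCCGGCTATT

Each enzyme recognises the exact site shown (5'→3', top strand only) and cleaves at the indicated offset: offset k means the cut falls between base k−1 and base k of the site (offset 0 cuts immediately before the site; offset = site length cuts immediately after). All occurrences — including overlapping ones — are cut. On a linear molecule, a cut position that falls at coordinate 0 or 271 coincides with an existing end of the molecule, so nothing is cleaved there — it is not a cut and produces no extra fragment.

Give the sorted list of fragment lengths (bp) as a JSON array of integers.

[5,5,6,6,6,6,6,7,8,8,8,8,8,9,9,9,9,10,10,11,13,13,16,16,17,19,23]

Per-enzyme occurrences:
  IvoV TTTGAA/4: at [86, 95, 120, 153, 178, 211, 217, 236, 244] ⇒ [90, 99, 124, 157, 182, 215, 221, 240, 248]
  YnoX ACTTG/3: at [3, 18, 102] ⇒ [6, 21, 105]
  GruI ACGGCAAC/6: at [10, 127, 143, 192] ⇒ [16, 133, 149, 198]
  XjeIII CGAT/2: at [27, 50, 57, 68, 74, 79, 109] ⇒ [29, 52, 59, 70, 76, 81, 111]
  BxoV TGCCGGCG/5: at [161, 169, 253] ⇒ [166, 174, 258]

All cut coordinates (distinct, sorted): [6, 16, 21, 29, 52, 59, 70, 76, 81, 90, 99, 105, 111, 124, 133, 149, 157, 166, 174, 182, 198, 215, 221, 240, 248, 258]

Fragments:
  [0,6): 6 bp
  [6,16): 10 bp
  [16,21): 5 bp
  [21,29): 8 bp
  [29,52): 23 bp
  [52,59): 7 bp
  [59,70): 11 bp
  [70,76): 6 bp
  [76,81): 5 bp
  [81,90): 9 bp
  [90,99): 9 bp
  [99,105): 6 bp
  [105,111): 6 bp
  [111,124): 13 bp
  [124,133): 9 bp
  [133,149): 16 bp
  [149,157): 8 bp
  [157,166): 9 bp
  [166,174): 8 bp
  [174,182): 8 bp
  [182,198): 16 bp
  [198,215): 17 bp
  [215,221): 6 bp
  [221,240): 19 bp
  [240,248): 8 bp
  [248,258): 10 bp
  [258,271): 13 bp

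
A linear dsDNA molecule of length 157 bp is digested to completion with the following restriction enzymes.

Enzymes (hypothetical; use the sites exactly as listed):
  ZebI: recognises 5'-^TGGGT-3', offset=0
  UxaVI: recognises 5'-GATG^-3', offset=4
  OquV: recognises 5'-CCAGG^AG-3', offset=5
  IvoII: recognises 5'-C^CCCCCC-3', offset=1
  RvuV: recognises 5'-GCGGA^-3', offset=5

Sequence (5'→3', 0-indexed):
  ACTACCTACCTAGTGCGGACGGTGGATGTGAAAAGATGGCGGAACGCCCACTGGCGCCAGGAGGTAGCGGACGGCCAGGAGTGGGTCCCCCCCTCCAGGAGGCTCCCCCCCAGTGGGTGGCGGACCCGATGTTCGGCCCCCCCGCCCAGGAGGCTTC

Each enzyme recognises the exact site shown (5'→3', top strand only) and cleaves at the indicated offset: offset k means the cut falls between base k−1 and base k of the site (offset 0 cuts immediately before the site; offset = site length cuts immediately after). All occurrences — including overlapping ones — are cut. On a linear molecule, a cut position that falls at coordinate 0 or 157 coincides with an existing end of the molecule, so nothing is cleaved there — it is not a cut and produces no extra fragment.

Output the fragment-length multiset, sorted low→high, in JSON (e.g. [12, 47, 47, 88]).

Per-enzyme occurrences:
  ZebI TGGGT/0: at [81, 113] ⇒ [81, 113]
  UxaVI GATG/4: at [24, 34, 127] ⇒ [28, 38, 131]
  OquV CCAGGAG/5: at [56, 74, 94, 145] ⇒ [61, 79, 99, 150]
  IvoII CCCCCCC/1: at [86, 104, 136] ⇒ [87, 105, 137]
  RvuV GCGGA/5: at [14, 38, 66, 119] ⇒ [19, 43, 71, 124]

All cut coordinates (distinct, sorted): [19, 28, 38, 43, 61, 71, 79, 81, 87, 99, 105, 113, 124, 131, 137, 150]

Fragments:
  [0,19): 19 bp
  [19,28): 9 bp
  [28,38): 10 bp
  [38,43): 5 bp
  [43,61): 18 bp
  [61,71): 10 bp
  [71,79): 8 bp
  [79,81): 2 bp
  [81,87): 6 bp
  [87,99): 12 bp
  [99,105): 6 bp
  [105,113): 8 bp
  [113,124): 11 bp
  [124,131): 7 bp
  [131,137): 6 bp
  [137,150): 13 bp
  [150,157): 7 bp

[2,5,6,6,6,7,7,8,8,9,10,10,11,12,13,18,19]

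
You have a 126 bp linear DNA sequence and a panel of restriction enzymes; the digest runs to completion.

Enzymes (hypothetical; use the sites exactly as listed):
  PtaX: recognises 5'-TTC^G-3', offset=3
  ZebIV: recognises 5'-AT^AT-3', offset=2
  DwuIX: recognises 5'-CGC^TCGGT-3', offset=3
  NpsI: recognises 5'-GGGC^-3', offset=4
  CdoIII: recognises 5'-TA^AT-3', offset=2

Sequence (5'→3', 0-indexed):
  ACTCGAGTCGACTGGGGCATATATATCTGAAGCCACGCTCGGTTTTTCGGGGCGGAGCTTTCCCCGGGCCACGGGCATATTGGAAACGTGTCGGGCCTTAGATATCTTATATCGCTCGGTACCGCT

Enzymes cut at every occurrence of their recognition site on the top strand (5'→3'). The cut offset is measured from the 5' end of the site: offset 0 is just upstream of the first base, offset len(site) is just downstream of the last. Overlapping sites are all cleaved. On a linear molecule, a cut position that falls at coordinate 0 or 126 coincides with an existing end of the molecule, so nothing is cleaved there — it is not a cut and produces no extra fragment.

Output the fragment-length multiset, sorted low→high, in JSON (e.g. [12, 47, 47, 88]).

Per-enzyme occurrences:
  PtaX (TTCG, off=3): starts [45] → cuts [48]
  ZebIV (ATAT, off=2): starts [18, 20, 22, 76, 101, 108] → cuts [20, 22, 24, 78, 103, 110]
  DwuIX (CGCTCGGT, off=3): starts [35, 112] → cuts [38, 115]
  NpsI (GGGC, off=4): starts [14, 49, 65, 72, 92] → cuts [18, 53, 69, 76, 96]
  CdoIII (TAAT, off=2): no sites

Pooled cuts: [18, 20, 22, 24, 38, 48, 53, 69, 76, 78, 96, 103, 110, 115]

Fragments:
  [0,18): 18 bp
  [18,20): 2 bp
  [20,22): 2 bp
  [22,24): 2 bp
  [24,38): 14 bp
  [38,48): 10 bp
  [48,53): 5 bp
  [53,69): 16 bp
  [69,76): 7 bp
  [76,78): 2 bp
  [78,96): 18 bp
  [96,103): 7 bp
  [103,110): 7 bp
  [110,115): 5 bp
  [115,126): 11 bp

[2,2,2,2,5,5,7,7,7,10,11,14,16,18,18]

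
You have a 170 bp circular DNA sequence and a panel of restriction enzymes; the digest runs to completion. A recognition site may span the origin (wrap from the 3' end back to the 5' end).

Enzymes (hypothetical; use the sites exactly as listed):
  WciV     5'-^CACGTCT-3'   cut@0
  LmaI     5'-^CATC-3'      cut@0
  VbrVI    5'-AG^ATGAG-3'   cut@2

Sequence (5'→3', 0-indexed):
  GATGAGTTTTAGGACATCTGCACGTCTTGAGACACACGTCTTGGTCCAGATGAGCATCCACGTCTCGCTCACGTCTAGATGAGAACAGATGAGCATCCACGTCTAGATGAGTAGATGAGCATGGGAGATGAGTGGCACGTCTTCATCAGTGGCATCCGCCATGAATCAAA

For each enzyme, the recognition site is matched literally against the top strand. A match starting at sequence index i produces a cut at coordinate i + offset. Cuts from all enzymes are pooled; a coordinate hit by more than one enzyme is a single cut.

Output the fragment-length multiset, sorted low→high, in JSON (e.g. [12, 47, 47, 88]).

[4,4,5,5,6,8,8,8,9,9,9,10,11,13,13,14,15,19]

Per-enzyme occurrences:
  WciV (CACGTCT, off=0): starts [20, 34, 58, 69, 97, 135] → cuts [20, 34, 58, 69, 97, 135]
  LmaI (CATC, off=0): starts [14, 54, 93, 143, 152] → cuts [14, 54, 93, 143, 152]
  VbrVI (AGATGAG, off=2): starts [47, 76, 86, 104, 112, 125, 169] → cuts [1, 49, 78, 88, 106, 114, 127]

All cut coordinates (distinct, sorted): [1, 14, 20, 34, 49, 54, 58, 69, 78, 88, 93, 97, 106, 114, 127, 135, 143, 152]

Fragment lengths:
  1→14: 13 bp
  14→20: 6 bp
  20→34: 14 bp
  34→49: 15 bp
  49→54: 5 bp
  54→58: 4 bp
  58→69: 11 bp
  69→78: 9 bp
  78→88: 10 bp
  88→93: 5 bp
  93→97: 4 bp
  97→106: 9 bp
  106→114: 8 bp
  114→127: 13 bp
  127→135: 8 bp
  135→143: 8 bp
  143→152: 9 bp
  152→1 (wrap): 170-152+1 = 19 bp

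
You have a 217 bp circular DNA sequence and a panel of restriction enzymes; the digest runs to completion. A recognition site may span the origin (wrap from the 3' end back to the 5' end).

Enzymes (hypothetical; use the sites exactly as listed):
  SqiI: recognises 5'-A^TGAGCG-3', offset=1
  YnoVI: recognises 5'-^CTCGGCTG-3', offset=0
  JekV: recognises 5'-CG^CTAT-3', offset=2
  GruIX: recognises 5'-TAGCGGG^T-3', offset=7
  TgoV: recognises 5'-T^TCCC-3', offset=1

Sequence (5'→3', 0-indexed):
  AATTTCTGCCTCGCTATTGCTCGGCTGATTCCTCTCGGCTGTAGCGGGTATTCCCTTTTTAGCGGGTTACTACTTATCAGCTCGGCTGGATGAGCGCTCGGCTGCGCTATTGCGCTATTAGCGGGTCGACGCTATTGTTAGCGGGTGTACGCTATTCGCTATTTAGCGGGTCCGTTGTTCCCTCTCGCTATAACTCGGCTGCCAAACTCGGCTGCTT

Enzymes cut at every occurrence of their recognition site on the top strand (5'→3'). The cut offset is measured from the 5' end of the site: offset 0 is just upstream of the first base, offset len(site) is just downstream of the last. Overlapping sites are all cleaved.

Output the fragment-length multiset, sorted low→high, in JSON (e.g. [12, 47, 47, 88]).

[3,6,6,6,6,6,7,8,8,9,10,10,11,12,13,14,14,14,15,15,24]

Per-enzyme occurrences:
  SqiI (ATGAGCG, off=1): starts [89] → cuts [90]
  YnoVI (CTCGGCTG, off=0): starts [19, 33, 80, 96, 193, 206] → cuts [19, 33, 80, 96, 193, 206]
  JekV (CGCTAT, off=2): starts [11, 104, 112, 129, 149, 156, 185] → cuts [13, 106, 114, 131, 151, 158, 187]
  GruIX (TAGCGGGT, off=7): starts [41, 59, 118, 138, 163] → cuts [48, 66, 125, 145, 170]
  TgoV (TTCCC, off=1): starts [50, 177] → cuts [51, 178]

Pooled cuts: [13, 19, 33, 48, 51, 66, 80, 90, 96, 106, 114, 125, 131, 145, 151, 158, 170, 178, 187, 193, 206]

Fragment lengths:
  13→19: 6 bp
  19→33: 14 bp
  33→48: 15 bp
  48→51: 3 bp
  51→66: 15 bp
  66→80: 14 bp
  80→90: 10 bp
  90→96: 6 bp
  96→106: 10 bp
  106→114: 8 bp
  114→125: 11 bp
  125→131: 6 bp
  131→145: 14 bp
  145→151: 6 bp
  151→158: 7 bp
  158→170: 12 bp
  170→178: 8 bp
  178→187: 9 bp
  187→193: 6 bp
  193→206: 13 bp
  206→13 (wrap): 217-206+13 = 24 bp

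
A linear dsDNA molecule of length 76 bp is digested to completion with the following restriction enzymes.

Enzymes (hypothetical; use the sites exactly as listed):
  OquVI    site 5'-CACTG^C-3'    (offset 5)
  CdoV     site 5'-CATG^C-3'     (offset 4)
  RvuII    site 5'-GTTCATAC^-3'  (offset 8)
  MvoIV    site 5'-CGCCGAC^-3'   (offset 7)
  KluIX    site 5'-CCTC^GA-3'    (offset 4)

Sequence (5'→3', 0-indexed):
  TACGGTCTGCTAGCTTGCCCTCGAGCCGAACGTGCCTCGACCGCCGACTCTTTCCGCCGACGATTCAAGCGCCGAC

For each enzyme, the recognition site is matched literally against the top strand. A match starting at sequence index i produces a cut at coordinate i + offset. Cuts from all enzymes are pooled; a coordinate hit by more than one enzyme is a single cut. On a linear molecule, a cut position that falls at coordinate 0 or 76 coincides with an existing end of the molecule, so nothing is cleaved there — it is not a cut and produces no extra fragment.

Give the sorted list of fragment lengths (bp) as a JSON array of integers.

[10,13,15,16,22]

Scan for sites:
  OquVI (CACTGC, off=5): no sites
  CdoV (CATGC, off=4): no sites
  RvuII (GTTCATAC, off=8): no sites
  MvoIV CGCCGAC/7: at [41, 54, 69] ⇒ [48, 61] (position 76 is a terminus of the linear molecule — no cut)
  KluIX CCTCGA/4: at [18, 34] ⇒ [22, 38]

All cut coordinates (distinct, sorted): [22, 38, 48, 61]

Fragments:
  [0,22): 22 bp
  [22,38): 16 bp
  [38,48): 10 bp
  [48,61): 13 bp
  [61,76): 15 bp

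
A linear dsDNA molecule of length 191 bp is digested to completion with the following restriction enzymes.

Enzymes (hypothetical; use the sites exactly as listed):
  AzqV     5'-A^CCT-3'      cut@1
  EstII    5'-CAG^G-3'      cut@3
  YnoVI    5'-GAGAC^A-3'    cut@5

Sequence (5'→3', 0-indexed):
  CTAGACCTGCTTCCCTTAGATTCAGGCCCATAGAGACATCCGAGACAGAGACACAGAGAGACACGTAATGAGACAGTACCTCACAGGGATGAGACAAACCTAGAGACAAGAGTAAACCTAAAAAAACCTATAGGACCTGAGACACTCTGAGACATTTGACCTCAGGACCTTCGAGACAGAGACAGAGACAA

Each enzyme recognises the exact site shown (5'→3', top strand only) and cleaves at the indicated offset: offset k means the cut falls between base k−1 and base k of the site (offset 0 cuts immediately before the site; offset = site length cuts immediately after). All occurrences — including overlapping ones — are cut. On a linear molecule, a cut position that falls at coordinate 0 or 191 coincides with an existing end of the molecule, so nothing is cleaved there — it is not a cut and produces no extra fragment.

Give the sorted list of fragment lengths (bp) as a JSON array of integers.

[2,2,3,4,5,6,6,6,6,6,8,8,9,9,9,9,9,10,10,10,10,12,12,20]

Scan for sites:
  AzqV (ACCT, off=1): starts [4, 77, 97, 115, 125, 134, 158, 166] → cuts [5, 78, 98, 116, 126, 135, 159, 167]
  EstII (CAGG, off=3): starts [22, 83, 162] → cuts [25, 86, 165]
  YnoVI (GAGACA, off=5): starts [32, 41, 47, 57, 69, 90, 102, 138, 148, 172, 178, 184] → cuts [37, 46, 52, 62, 74, 95, 107, 143, 153, 177, 183, 189]

All cut coordinates (distinct, sorted): [5, 25, 37, 46, 52, 62, 74, 78, 86, 95, 98, 107, 116, 126, 135, 143, 153, 159, 165, 167, 177, 183, 189]

Fragments:
  [0,5): 5 bp
  [5,25): 20 bp
  [25,37): 12 bp
  [37,46): 9 bp
  [46,52): 6 bp
  [52,62): 10 bp
  [62,74): 12 bp
  [74,78): 4 bp
  [78,86): 8 bp
  [86,95): 9 bp
  [95,98): 3 bp
  [98,107): 9 bp
  [107,116): 9 bp
  [116,126): 10 bp
  [126,135): 9 bp
  [135,143): 8 bp
  [143,153): 10 bp
  [153,159): 6 bp
  [159,165): 6 bp
  [165,167): 2 bp
  [167,177): 10 bp
  [177,183): 6 bp
  [183,189): 6 bp
  [189,191): 2 bp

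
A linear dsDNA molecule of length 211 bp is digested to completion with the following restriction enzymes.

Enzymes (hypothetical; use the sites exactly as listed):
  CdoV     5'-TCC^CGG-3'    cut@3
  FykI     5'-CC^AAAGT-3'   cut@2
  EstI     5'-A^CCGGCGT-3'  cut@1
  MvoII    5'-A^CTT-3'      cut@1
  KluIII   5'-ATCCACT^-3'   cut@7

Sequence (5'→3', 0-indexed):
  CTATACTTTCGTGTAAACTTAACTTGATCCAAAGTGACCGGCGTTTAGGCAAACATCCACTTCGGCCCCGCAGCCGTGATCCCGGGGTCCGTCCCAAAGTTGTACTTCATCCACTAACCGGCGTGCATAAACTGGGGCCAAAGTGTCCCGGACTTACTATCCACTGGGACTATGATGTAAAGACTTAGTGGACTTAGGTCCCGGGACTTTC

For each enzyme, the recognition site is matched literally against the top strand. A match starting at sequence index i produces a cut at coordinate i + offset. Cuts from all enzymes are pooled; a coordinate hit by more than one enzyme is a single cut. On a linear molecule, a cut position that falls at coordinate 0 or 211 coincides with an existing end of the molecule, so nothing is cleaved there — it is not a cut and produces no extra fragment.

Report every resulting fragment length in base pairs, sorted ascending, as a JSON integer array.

Scan for sites:
  CdoV TCCCGG/3: at [79, 145, 198] ⇒ [82, 148, 201]
  FykI CCAAAGT/2: at [28, 93, 137] ⇒ [30, 95, 139]
  EstI ACCGGCGT/1: at [36, 116] ⇒ [37, 117]
  MvoII ACTT/1: at [4, 16, 21, 58, 103, 151, 182, 191, 205] ⇒ [5, 17, 22, 59, 104, 152, 183, 192, 206]
  KluIII ATCCACT/7: at [54, 108, 158] ⇒ [61, 115, 165]

All cut coordinates (distinct, sorted): [5, 17, 22, 30, 37, 59, 61, 82, 95, 104, 115, 117, 139, 148, 152, 165, 183, 192, 201, 206]

Fragments:
  [0,5): 5 bp
  [5,17): 12 bp
  [17,22): 5 bp
  [22,30): 8 bp
  [30,37): 7 bp
  [37,59): 22 bp
  [59,61): 2 bp
  [61,82): 21 bp
  [82,95): 13 bp
  [95,104): 9 bp
  [104,115): 11 bp
  [115,117): 2 bp
  [117,139): 22 bp
  [139,148): 9 bp
  [148,152): 4 bp
  [152,165): 13 bp
  [165,183): 18 bp
  [183,192): 9 bp
  [192,201): 9 bp
  [201,206): 5 bp
  [206,211): 5 bp

[2,2,4,5,5,5,5,7,8,9,9,9,9,11,12,13,13,18,21,22,22]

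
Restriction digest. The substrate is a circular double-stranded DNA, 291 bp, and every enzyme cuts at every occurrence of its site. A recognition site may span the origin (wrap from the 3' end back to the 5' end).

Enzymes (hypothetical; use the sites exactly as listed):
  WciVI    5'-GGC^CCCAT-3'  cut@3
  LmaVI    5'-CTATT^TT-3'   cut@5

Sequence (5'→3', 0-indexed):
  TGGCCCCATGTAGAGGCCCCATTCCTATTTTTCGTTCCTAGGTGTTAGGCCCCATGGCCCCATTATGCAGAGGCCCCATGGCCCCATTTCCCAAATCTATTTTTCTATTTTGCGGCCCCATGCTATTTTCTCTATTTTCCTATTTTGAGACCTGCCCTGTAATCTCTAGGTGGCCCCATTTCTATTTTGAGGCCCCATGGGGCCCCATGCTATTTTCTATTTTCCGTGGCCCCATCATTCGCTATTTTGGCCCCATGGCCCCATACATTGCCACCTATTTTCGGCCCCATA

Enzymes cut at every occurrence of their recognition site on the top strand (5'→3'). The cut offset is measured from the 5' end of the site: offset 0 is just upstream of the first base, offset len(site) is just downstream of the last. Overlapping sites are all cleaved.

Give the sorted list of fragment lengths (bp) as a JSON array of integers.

[5,6,7,7,7,8,8,8,8,8,9,9,10,10,11,11,12,12,13,16,16,19,20,21,30]

Scan for sites:
  WciVI (GGCCCCAT, off=3): starts [1, 14, 47, 55, 71, 79, 113, 171, 190, 200, 227, 248, 256, 282] → cuts [4, 17, 50, 58, 74, 82, 116, 174, 193, 203, 230, 251, 259, 285]
  LmaVI (CTATTTT, off=5): starts [24, 96, 104, 122, 131, 139, 181, 209, 216, 241, 274] → cuts [29, 101, 109, 127, 136, 144, 186, 214, 221, 246, 279]

Pooled cuts: [4, 17, 29, 50, 58, 74, 82, 101, 109, 116, 127, 136, 144, 174, 186, 193, 203, 214, 221, 230, 246, 251, 259, 279, 285]

Fragment lengths:
  4→17: 13 bp
  17→29: 12 bp
  29→50: 21 bp
  50→58: 8 bp
  58→74: 16 bp
  74→82: 8 bp
  82→101: 19 bp
  101→109: 8 bp
  109→116: 7 bp
  116→127: 11 bp
  127→136: 9 bp
  136→144: 8 bp
  144→174: 30 bp
  174→186: 12 bp
  186→193: 7 bp
  193→203: 10 bp
  203→214: 11 bp
  214→221: 7 bp
  221→230: 9 bp
  230→246: 16 bp
  246→251: 5 bp
  251→259: 8 bp
  259→279: 20 bp
  279→285: 6 bp
  285→4 (wrap): 291-285+4 = 10 bp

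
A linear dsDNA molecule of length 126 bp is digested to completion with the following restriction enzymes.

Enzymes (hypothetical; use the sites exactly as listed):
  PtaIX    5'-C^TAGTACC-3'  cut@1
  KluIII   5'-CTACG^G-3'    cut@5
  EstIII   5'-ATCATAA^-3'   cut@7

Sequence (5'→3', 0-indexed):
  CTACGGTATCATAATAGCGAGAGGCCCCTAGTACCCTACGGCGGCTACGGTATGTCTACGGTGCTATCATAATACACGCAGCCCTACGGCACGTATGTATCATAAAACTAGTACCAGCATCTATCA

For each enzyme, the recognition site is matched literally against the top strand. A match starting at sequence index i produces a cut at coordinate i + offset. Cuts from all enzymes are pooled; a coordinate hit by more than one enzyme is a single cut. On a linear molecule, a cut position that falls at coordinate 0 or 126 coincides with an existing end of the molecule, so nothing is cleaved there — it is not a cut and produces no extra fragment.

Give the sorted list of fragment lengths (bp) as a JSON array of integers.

Scan for sites:
  PtaIX CTAGTACC/1: at [27, 107] ⇒ [28, 108]
  KluIII CTACGG/5: at [0, 35, 44, 55, 83] ⇒ [5, 40, 49, 60, 88]
  EstIII ATCATAA/7: at [7, 65, 98] ⇒ [14, 72, 105]

All cut coordinates (distinct, sorted): [5, 14, 28, 40, 49, 60, 72, 88, 105, 108]

Fragment lengths:
  [0,5): 5 bp
  [5,14): 9 bp
  [14,28): 14 bp
  [28,40): 12 bp
  [40,49): 9 bp
  [49,60): 11 bp
  [60,72): 12 bp
  [72,88): 16 bp
  [88,105): 17 bp
  [105,108): 3 bp
  [108,126): 18 bp

[3,5,9,9,11,12,12,14,16,17,18]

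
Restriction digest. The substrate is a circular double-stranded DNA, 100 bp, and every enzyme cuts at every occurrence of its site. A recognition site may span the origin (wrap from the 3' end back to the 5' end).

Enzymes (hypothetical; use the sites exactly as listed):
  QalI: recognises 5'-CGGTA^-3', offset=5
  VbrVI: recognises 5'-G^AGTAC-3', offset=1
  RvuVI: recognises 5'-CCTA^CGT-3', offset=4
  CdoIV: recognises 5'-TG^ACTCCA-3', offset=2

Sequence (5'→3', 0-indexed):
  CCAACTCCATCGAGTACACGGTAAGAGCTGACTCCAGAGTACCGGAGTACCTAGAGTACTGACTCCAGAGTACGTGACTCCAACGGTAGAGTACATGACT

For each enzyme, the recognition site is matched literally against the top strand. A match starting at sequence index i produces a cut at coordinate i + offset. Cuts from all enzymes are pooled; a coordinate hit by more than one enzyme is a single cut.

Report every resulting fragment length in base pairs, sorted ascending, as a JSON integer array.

[1,7,7,7,7,8,8,8,9,11,12,15]

Site scan:
  QalI CGGTA/5: at [18, 83] ⇒ [23, 88]
  VbrVI GAGTAC/1: at [11, 36, 44, 53, 67, 88] ⇒ [12, 37, 45, 54, 68, 89]
  RvuVI (CCTACGT, off=4): no sites
  CdoIV TGACTCCA/2: at [28, 59, 74, 95] ⇒ [30, 61, 76, 97]

Pooled cuts: [12, 23, 30, 37, 45, 54, 61, 68, 76, 88, 89, 97]

Fragment lengths:
  12→23: 11 bp
  23→30: 7 bp
  30→37: 7 bp
  37→45: 8 bp
  45→54: 9 bp
  54→61: 7 bp
  61→68: 7 bp
  68→76: 8 bp
  76→88: 12 bp
  88→89: 1 bp
  89→97: 8 bp
  97→12 (wrap): 100-97+12 = 15 bp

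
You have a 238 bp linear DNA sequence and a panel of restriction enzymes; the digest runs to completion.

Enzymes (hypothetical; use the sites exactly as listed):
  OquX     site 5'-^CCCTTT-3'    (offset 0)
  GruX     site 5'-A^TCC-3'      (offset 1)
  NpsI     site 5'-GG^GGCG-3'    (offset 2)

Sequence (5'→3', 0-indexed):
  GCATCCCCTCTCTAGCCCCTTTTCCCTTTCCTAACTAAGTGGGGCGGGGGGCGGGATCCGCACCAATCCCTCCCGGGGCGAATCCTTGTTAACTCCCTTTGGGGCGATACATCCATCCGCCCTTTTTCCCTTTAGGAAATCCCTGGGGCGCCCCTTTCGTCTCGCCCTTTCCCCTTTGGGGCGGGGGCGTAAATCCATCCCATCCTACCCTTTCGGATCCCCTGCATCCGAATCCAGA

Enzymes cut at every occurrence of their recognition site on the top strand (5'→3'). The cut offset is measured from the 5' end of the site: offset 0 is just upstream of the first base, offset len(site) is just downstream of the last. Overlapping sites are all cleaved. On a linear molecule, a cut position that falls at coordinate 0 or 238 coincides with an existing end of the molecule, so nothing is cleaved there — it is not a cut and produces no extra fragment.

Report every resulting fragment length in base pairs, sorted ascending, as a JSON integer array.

Scan for sites:
  OquX CCCTTT/0: at [16, 23, 94, 119, 127, 151, 164, 171, 207] ⇒ [16, 23, 94, 119, 127, 151, 164, 171, 207]
  GruX ATCC/1: at [2, 55, 65, 81, 110, 114, 138, 192, 196, 201, 216, 225, 231] ⇒ [3, 56, 66, 82, 111, 115, 139, 193, 197, 202, 217, 226, 232]
  NpsI GGGGCG/2: at [40, 47, 74, 100, 144, 177, 183] ⇒ [42, 49, 76, 102, 146, 179, 185]

All cut coordinates (distinct, sorted): [3, 16, 23, 42, 49, 56, 66, 76, 82, 94, 102, 111, 115, 119, 127, 139, 146, 151, 164, 171, 179, 185, 193, 197, 202, 207, 217, 226, 232]

Fragment lengths:
  [0,3): 3 bp
  [3,16): 13 bp
  [16,23): 7 bp
  [23,42): 19 bp
  [42,49): 7 bp
  [49,56): 7 bp
  [56,66): 10 bp
  [66,76): 10 bp
  [76,82): 6 bp
  [82,94): 12 bp
  [94,102): 8 bp
  [102,111): 9 bp
  [111,115): 4 bp
  [115,119): 4 bp
  [119,127): 8 bp
  [127,139): 12 bp
  [139,146): 7 bp
  [146,151): 5 bp
  [151,164): 13 bp
  [164,171): 7 bp
  [171,179): 8 bp
  [179,185): 6 bp
  [185,193): 8 bp
  [193,197): 4 bp
  [197,202): 5 bp
  [202,207): 5 bp
  [207,217): 10 bp
  [217,226): 9 bp
  [226,232): 6 bp
  [232,238): 6 bp

[3,4,4,4,5,5,5,6,6,6,6,7,7,7,7,7,8,8,8,8,9,9,10,10,10,12,12,13,13,19]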